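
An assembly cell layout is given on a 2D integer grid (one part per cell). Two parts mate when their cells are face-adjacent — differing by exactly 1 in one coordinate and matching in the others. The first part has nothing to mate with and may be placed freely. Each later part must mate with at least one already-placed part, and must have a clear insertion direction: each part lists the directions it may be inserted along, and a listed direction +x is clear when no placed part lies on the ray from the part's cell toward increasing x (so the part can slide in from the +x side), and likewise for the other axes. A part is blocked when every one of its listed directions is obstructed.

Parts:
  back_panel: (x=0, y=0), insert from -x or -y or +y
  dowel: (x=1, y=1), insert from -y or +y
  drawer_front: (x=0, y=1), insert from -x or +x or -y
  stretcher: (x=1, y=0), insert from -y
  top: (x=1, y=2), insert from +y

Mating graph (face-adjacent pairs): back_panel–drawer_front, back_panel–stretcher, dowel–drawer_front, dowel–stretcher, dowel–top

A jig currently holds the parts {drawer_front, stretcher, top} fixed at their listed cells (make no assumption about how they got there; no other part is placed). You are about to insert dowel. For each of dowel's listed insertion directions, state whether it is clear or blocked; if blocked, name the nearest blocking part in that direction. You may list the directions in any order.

+y: blocked by top; -y: blocked by stretcher

-y: nearest on ray is stretcher@(1, 0) ⇒ blocked
+y: nearest on ray is top@(1, 2) ⇒ blocked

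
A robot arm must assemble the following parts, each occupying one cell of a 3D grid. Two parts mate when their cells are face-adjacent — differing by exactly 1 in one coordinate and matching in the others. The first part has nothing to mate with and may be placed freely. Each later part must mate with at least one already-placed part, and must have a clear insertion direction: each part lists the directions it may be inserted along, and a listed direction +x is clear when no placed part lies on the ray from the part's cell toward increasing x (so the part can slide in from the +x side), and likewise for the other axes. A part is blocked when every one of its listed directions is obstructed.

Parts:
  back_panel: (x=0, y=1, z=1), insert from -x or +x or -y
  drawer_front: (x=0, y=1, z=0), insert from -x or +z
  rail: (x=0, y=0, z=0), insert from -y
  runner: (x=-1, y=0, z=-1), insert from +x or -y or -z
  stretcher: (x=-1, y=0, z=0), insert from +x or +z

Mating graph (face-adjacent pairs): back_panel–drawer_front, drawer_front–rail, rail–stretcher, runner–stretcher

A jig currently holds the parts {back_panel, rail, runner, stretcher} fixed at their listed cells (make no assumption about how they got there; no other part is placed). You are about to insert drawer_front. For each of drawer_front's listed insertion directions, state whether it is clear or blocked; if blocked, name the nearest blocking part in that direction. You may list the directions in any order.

+z: blocked by back_panel; -x: clear

-x: ray from drawer_front(0, 1, 0) has no placed part ⇒ clear
+z: nearest on ray is back_panel@(0, 1, 1) ⇒ blocked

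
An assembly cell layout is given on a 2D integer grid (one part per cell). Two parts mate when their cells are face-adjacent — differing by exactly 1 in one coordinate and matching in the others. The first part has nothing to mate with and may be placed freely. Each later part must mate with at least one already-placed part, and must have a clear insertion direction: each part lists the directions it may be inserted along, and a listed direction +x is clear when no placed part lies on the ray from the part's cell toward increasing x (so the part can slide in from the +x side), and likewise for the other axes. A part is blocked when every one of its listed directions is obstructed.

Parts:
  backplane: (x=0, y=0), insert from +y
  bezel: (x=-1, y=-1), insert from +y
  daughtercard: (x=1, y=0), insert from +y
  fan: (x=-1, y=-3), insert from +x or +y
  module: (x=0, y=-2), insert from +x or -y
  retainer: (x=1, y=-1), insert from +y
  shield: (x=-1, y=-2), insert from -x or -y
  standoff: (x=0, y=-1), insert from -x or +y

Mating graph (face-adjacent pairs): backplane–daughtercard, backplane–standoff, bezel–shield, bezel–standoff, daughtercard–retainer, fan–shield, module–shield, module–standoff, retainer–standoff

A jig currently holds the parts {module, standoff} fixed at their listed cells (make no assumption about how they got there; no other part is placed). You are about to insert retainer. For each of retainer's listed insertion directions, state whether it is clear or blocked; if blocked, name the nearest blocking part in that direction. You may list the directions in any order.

+y: clear

+y: ray from retainer(1, -1) has no placed part ⇒ clear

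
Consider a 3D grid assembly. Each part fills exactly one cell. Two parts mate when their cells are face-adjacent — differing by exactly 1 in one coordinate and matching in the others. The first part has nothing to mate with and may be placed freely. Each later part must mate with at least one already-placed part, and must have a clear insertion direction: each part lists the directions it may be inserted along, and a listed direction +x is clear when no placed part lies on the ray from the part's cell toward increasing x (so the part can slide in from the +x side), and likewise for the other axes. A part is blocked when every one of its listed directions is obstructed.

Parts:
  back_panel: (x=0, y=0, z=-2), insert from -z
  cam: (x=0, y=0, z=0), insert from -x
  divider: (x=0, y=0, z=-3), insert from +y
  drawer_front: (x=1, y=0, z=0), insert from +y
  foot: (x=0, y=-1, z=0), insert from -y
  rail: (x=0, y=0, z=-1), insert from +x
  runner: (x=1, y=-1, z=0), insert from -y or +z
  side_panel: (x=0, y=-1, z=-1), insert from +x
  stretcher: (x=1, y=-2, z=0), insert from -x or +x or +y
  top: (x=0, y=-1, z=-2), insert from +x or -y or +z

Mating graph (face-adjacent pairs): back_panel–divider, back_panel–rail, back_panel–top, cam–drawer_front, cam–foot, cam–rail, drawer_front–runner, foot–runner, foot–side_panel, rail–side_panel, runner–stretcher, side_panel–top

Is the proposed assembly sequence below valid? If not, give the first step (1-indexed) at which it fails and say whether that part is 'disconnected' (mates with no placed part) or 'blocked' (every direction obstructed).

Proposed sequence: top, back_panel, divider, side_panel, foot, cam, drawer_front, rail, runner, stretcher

1. top@(0, -1, -2) [+x clear] — {top}
2. back_panel@(0, 0, -2) [-z clear] — {back_panel, top}
3. divider@(0, 0, -3) [+y clear] — {back_panel, divider, top}
4. side_panel@(0, -1, -1) [+x clear] — {back_panel, divider, side_panel, top}
5. foot@(0, -1, 0) [-y clear] — {back_panel, divider, foot, side_panel, top}
6. cam@(0, 0, 0) [-x clear] — {back_panel, cam, divider, foot, side_panel, top}
7. drawer_front@(1, 0, 0) [+y clear] — {back_panel, cam, divider, drawer_front, foot, side_panel, top}
8. rail@(0, 0, -1) [+x clear] — {back_panel, cam, divider, drawer_front, foot, rail, side_panel, top}
9. runner@(1, -1, 0) [-y clear] — {back_panel, cam, divider, drawer_front, foot, rail, runner, side_panel, top}
10. stretcher@(1, -2, 0) [-x clear] — {back_panel, cam, divider, drawer_front, foot, rail, runner, side_panel, stretcher, top}

Valid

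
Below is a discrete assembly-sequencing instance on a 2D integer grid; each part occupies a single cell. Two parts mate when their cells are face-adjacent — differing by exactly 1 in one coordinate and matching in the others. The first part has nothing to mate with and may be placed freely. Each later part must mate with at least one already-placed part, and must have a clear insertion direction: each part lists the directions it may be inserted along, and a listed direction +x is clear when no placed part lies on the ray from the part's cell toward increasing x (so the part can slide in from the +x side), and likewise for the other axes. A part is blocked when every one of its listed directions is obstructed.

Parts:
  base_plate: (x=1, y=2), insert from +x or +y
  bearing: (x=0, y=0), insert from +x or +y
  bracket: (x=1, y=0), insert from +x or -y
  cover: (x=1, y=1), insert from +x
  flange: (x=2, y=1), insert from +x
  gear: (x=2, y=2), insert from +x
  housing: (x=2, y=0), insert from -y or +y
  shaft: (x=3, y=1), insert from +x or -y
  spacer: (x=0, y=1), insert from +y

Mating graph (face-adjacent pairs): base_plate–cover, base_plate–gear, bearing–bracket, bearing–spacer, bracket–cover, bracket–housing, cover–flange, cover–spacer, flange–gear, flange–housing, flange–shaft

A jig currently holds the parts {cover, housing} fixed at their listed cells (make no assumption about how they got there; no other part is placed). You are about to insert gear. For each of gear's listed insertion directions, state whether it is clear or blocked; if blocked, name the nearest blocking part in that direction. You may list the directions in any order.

+x: clear

+x: ray from gear(2, 2) has no placed part ⇒ clear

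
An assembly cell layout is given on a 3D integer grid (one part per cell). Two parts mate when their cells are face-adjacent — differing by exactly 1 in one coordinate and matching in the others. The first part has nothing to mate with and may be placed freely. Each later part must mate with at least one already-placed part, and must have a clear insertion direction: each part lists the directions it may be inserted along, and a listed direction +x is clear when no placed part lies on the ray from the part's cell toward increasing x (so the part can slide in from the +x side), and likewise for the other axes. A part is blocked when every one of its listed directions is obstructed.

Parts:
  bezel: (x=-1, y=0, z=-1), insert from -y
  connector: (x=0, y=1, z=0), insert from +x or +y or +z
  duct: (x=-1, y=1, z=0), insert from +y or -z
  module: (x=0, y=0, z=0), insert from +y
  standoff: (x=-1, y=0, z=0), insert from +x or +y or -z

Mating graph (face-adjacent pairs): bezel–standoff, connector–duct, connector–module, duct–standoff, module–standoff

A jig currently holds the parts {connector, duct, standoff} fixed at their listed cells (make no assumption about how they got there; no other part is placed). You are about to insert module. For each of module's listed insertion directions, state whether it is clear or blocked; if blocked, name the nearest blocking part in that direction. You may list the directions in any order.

+y: nearest on ray is connector@(0, 1, 0) ⇒ blocked

+y: blocked by connector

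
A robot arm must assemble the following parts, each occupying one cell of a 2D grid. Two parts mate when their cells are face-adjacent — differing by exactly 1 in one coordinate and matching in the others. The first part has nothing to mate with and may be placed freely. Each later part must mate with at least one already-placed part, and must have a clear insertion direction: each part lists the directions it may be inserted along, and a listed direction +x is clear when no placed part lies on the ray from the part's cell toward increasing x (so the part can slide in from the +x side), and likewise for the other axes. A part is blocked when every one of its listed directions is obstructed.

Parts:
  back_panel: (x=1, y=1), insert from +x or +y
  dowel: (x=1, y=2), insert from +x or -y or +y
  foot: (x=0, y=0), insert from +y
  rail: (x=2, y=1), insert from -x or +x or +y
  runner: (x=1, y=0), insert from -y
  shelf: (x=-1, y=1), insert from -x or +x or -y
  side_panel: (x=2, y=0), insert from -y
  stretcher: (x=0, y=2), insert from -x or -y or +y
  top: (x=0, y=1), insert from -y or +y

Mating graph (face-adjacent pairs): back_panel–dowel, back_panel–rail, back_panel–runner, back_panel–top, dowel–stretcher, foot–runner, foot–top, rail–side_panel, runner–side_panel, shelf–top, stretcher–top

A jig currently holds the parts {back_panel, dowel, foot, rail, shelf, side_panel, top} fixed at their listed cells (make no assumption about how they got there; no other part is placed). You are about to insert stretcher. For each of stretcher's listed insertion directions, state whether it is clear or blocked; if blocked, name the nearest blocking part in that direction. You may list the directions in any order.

+y: clear; -x: clear; -y: blocked by top

-x: ray from stretcher(0, 2) has no placed part ⇒ clear
-y: nearest on ray is top@(0, 1) ⇒ blocked
+y: ray from stretcher(0, 2) has no placed part ⇒ clear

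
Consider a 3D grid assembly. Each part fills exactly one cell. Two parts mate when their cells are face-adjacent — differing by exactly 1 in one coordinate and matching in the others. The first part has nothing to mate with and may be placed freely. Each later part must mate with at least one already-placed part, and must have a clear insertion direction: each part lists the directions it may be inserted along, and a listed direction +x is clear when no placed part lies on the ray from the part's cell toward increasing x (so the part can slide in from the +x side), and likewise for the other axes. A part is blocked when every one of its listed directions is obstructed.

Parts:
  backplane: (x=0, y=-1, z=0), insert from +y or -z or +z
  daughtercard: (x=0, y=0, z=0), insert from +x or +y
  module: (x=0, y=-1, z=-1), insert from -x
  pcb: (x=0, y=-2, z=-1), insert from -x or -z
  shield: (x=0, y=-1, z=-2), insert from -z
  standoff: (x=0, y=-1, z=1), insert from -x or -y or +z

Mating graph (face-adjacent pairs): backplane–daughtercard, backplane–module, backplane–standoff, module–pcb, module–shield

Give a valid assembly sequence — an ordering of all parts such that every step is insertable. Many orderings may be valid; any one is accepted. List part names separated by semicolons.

1. daughtercard@(0, 0, 0) [+x clear] — {daughtercard}
2. backplane@(0, -1, 0) [-z clear] — {backplane, daughtercard}
3. standoff@(0, -1, 1) [-x clear] — {backplane, daughtercard, standoff}
4. module@(0, -1, -1) [-x clear] — {backplane, daughtercard, module, standoff}
5. shield@(0, -1, -2) [-z clear] — {backplane, daughtercard, module, shield, standoff}
6. pcb@(0, -2, -1) [-x clear] — {backplane, daughtercard, module, pcb, shield, standoff}

daughtercard; backplane; standoff; module; shield; pcb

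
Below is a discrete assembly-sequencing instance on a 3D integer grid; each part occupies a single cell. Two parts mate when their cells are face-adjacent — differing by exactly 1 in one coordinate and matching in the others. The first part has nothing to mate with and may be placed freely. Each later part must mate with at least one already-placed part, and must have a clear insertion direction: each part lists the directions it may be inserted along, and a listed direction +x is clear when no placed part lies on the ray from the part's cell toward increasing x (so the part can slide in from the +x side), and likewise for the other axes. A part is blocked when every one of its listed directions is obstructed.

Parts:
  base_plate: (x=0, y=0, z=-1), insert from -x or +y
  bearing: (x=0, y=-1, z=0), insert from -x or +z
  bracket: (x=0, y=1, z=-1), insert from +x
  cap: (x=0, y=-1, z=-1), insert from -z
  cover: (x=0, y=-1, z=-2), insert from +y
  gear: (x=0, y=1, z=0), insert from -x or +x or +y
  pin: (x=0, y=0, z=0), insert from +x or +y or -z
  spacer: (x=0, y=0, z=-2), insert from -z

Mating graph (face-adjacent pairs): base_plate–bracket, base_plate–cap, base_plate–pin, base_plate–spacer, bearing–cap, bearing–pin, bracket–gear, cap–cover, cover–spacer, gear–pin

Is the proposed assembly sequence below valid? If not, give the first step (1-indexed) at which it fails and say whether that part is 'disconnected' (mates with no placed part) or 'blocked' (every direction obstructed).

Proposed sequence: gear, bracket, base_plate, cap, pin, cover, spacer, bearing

1. gear@(0, 1, 0) [-x clear] — {gear}
2. bracket@(0, 1, -1) [+x clear] — {bracket, gear}
3. base_plate@(0, 0, -1) [-x clear] — {base_plate, bracket, gear}
4. cap@(0, -1, -1) [-z clear] — {base_plate, bracket, cap, gear}
5. pin@(0, 0, 0) [+x clear] — {base_plate, bracket, cap, gear, pin}
6. cover@(0, -1, -2) [+y clear] — {base_plate, bracket, cap, cover, gear, pin}
7. spacer@(0, 0, -2) [-z clear] — {base_plate, bracket, cap, cover, gear, pin, spacer}
8. bearing@(0, -1, 0) [-x clear] — {base_plate, bearing, bracket, cap, cover, gear, pin, spacer}

Valid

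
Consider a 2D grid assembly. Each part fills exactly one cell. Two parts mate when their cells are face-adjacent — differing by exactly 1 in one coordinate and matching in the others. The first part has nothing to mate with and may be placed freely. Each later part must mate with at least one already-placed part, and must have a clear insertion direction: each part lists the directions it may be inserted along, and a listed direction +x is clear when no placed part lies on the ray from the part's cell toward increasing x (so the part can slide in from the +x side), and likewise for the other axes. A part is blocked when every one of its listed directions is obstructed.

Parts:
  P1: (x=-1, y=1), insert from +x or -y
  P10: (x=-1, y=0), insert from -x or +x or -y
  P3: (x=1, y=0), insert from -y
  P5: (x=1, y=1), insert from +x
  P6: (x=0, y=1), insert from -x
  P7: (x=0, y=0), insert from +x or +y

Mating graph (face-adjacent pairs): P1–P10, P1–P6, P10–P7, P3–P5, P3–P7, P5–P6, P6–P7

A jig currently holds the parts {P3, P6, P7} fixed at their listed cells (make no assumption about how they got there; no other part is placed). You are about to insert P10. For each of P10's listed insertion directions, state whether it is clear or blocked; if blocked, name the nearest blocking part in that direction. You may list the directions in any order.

+x: blocked by P7; -x: clear; -y: clear

-x: ray from P10(-1, 0) has no placed part ⇒ clear
+x: nearest on ray is P7@(0, 0) ⇒ blocked
-y: ray from P10(-1, 0) has no placed part ⇒ clear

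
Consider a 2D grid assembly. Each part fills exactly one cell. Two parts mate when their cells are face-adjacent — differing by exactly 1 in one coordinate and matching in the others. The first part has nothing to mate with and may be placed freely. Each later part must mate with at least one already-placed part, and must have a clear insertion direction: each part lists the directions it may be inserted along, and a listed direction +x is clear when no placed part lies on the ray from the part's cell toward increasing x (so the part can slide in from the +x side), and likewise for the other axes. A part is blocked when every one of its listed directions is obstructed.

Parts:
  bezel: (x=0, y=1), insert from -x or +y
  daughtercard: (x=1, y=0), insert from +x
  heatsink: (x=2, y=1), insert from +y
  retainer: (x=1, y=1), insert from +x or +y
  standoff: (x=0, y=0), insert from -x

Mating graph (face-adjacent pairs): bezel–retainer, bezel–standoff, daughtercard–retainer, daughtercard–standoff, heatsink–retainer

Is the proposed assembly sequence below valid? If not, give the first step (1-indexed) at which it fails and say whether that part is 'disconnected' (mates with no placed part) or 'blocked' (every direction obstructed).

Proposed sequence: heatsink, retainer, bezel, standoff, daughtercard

Valid

1. heatsink@(2, 1) [+y clear] — {heatsink}
2. retainer@(1, 1) [+y clear] — {heatsink, retainer}
3. bezel@(0, 1) [-x clear] — {bezel, heatsink, retainer}
4. standoff@(0, 0) [-x clear] — {bezel, heatsink, retainer, standoff}
5. daughtercard@(1, 0) [+x clear] — {bezel, daughtercard, heatsink, retainer, standoff}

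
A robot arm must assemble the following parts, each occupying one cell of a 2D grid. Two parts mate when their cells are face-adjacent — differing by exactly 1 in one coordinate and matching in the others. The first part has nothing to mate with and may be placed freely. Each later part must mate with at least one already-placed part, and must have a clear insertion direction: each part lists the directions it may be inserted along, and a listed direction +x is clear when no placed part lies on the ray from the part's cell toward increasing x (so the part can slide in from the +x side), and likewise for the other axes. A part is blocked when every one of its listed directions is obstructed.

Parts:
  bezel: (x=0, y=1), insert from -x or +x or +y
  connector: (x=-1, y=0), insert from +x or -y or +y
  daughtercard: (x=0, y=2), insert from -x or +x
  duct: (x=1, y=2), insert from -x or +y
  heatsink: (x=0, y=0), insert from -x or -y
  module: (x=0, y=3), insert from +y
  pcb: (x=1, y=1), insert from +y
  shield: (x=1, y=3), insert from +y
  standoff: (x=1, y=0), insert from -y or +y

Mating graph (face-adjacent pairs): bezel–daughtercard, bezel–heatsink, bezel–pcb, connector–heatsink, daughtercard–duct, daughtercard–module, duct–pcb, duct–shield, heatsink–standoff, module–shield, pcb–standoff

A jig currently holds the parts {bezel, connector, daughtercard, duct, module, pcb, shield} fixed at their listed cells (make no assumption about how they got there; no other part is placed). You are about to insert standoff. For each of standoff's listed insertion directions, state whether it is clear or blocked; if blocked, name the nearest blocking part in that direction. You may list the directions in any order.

+y: blocked by pcb; -y: clear

-y: ray from standoff(1, 0) has no placed part ⇒ clear
+y: nearest on ray is pcb@(1, 1) ⇒ blocked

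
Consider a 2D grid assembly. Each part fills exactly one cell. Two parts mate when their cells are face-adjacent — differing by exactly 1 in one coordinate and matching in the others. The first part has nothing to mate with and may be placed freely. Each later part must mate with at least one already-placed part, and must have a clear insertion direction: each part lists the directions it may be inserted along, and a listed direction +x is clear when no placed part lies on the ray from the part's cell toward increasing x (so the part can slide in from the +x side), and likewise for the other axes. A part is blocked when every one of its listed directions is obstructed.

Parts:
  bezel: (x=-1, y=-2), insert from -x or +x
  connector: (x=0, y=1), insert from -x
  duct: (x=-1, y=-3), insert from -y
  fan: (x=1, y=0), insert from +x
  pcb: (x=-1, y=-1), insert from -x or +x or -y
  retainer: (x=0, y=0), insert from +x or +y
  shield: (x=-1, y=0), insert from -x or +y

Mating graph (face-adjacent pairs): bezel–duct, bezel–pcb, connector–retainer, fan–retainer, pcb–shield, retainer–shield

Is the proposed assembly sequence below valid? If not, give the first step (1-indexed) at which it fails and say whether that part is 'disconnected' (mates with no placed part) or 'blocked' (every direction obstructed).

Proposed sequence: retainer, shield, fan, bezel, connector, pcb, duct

Invalid at step 4 (disconnected)

1. retainer@(0, 0) [+x clear] — {retainer}
2. shield@(-1, 0) [-x clear] — {retainer, shield}
3. fan@(1, 0) [+x clear] — {fan, retainer, shield}
4. bezel@(-1, -2) — no placed neighbour ⇒ disconnected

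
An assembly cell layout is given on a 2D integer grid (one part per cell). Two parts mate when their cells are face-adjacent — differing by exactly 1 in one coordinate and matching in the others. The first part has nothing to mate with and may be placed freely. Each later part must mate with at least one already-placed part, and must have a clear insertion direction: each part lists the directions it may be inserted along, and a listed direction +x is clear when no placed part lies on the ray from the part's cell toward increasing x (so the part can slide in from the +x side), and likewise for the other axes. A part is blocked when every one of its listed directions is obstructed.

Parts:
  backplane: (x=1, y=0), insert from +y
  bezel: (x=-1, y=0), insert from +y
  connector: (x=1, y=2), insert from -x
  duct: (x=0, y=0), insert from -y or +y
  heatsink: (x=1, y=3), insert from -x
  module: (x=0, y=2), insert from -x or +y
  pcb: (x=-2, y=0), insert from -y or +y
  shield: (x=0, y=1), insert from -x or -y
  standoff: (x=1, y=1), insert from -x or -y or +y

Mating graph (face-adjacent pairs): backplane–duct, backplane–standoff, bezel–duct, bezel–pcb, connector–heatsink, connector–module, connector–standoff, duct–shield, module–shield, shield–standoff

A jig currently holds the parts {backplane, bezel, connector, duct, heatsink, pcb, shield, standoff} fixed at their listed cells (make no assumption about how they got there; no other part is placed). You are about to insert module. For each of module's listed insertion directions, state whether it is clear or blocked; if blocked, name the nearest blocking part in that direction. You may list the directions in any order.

+y: clear; -x: clear

-x: ray from module(0, 2) has no placed part ⇒ clear
+y: ray from module(0, 2) has no placed part ⇒ clear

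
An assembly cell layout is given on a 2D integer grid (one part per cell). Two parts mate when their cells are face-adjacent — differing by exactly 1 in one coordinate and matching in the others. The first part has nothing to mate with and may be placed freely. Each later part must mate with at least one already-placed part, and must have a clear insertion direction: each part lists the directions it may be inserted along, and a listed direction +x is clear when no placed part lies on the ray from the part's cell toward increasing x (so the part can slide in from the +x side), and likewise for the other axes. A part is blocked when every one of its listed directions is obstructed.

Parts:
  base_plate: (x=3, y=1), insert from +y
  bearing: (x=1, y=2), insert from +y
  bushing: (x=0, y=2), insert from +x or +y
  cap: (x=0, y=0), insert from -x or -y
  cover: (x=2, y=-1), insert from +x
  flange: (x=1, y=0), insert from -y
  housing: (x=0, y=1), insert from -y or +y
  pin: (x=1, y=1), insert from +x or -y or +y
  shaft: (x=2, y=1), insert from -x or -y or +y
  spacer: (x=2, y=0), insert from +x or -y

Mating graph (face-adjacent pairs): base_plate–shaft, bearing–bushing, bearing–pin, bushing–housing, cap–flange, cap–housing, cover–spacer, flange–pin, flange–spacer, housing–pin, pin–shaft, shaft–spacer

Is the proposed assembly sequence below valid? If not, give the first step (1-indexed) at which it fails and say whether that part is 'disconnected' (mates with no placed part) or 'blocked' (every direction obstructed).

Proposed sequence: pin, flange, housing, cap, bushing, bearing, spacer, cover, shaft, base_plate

1. pin@(1, 1) [+x clear] — {pin}
2. flange@(1, 0) [-y clear] — {flange, pin}
3. housing@(0, 1) [-y clear] — {flange, housing, pin}
4. cap@(0, 0) [-x clear] — {cap, flange, housing, pin}
5. bushing@(0, 2) [+x clear] — {bushing, cap, flange, housing, pin}
6. bearing@(1, 2) [+y clear] — {bearing, bushing, cap, flange, housing, pin}
7. spacer@(2, 0) [+x clear] — {bearing, bushing, cap, flange, housing, pin, spacer}
8. cover@(2, -1) [+x clear] — {bearing, bushing, cap, cover, flange, housing, pin, spacer}
9. shaft@(2, 1) [+y clear] — {bearing, bushing, cap, cover, flange, housing, pin, shaft, spacer}
10. base_plate@(3, 1) [+y clear] — {base_plate, bearing, bushing, cap, cover, flange, housing, pin, shaft, spacer}

Valid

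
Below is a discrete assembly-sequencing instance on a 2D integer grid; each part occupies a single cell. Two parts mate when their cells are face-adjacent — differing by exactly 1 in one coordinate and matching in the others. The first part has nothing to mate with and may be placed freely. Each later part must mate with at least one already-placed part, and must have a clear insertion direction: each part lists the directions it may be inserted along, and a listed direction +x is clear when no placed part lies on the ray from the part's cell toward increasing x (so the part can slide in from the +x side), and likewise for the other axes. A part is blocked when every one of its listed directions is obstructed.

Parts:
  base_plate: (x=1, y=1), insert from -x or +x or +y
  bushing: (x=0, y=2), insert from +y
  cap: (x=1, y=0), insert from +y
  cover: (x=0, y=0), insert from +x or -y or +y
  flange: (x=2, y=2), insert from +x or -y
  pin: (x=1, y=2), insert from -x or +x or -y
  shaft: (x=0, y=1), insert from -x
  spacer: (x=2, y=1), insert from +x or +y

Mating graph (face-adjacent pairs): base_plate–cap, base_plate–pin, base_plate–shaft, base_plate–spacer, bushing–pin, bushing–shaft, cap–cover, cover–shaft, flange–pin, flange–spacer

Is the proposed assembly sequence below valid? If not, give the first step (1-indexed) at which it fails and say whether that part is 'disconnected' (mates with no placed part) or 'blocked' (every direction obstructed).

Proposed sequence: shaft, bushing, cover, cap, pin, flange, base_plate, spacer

1. shaft@(0, 1) [-x clear] — {shaft}
2. bushing@(0, 2) [+y clear] — {bushing, shaft}
3. cover@(0, 0) [+x clear] — {bushing, cover, shaft}
4. cap@(1, 0) [+y clear] — {bushing, cap, cover, shaft}
5. pin@(1, 2) [+x clear] — {bushing, cap, cover, pin, shaft}
6. flange@(2, 2) [+x clear] — {bushing, cap, cover, flange, pin, shaft}
7. base_plate@(1, 1) [+x clear] — {base_plate, bushing, cap, cover, flange, pin, shaft}
8. spacer@(2, 1) [+x clear] — {base_plate, bushing, cap, cover, flange, pin, shaft, spacer}

Valid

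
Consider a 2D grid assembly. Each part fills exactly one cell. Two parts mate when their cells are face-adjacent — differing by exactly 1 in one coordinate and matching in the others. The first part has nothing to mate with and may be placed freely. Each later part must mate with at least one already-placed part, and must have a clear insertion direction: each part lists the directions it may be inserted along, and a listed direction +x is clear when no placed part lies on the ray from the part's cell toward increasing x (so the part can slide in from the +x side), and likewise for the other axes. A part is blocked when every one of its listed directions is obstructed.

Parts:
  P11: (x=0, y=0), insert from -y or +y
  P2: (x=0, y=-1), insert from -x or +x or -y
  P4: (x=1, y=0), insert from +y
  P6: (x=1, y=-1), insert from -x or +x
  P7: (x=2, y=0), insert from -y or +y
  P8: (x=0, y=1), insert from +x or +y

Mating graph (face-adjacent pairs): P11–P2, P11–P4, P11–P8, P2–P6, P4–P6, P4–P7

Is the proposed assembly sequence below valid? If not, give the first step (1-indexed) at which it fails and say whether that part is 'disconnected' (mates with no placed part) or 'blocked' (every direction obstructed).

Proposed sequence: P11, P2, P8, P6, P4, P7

Valid

1. P11@(0, 0) [-y clear] — {P11}
2. P2@(0, -1) [-x clear] — {P11, P2}
3. P8@(0, 1) [+x clear] — {P11, P2, P8}
4. P6@(1, -1) [+x clear] — {P11, P2, P6, P8}
5. P4@(1, 0) [+y clear] — {P11, P2, P4, P6, P8}
6. P7@(2, 0) [-y clear] — {P11, P2, P4, P6, P7, P8}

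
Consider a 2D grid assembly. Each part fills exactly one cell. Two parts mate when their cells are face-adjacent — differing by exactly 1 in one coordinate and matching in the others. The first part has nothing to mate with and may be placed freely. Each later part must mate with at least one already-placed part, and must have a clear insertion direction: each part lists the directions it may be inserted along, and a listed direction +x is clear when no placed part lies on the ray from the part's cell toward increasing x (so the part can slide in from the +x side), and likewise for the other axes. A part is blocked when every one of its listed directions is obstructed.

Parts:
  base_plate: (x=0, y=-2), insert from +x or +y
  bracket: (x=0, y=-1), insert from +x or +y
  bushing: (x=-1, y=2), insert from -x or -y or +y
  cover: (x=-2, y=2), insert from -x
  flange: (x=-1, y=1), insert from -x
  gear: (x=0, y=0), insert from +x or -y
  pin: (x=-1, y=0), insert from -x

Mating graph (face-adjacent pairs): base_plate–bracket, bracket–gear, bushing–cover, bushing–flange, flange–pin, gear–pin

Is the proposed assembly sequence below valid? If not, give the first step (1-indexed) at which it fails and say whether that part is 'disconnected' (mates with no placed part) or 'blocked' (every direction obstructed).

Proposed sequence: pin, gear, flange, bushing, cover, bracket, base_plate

Valid

1. pin@(-1, 0) [-x clear] — {pin}
2. gear@(0, 0) [+x clear] — {gear, pin}
3. flange@(-1, 1) [-x clear] — {flange, gear, pin}
4. bushing@(-1, 2) [-x clear] — {bushing, flange, gear, pin}
5. cover@(-2, 2) [-x clear] — {bushing, cover, flange, gear, pin}
6. bracket@(0, -1) [+x clear] — {bracket, bushing, cover, flange, gear, pin}
7. base_plate@(0, -2) [+x clear] — {base_plate, bracket, bushing, cover, flange, gear, pin}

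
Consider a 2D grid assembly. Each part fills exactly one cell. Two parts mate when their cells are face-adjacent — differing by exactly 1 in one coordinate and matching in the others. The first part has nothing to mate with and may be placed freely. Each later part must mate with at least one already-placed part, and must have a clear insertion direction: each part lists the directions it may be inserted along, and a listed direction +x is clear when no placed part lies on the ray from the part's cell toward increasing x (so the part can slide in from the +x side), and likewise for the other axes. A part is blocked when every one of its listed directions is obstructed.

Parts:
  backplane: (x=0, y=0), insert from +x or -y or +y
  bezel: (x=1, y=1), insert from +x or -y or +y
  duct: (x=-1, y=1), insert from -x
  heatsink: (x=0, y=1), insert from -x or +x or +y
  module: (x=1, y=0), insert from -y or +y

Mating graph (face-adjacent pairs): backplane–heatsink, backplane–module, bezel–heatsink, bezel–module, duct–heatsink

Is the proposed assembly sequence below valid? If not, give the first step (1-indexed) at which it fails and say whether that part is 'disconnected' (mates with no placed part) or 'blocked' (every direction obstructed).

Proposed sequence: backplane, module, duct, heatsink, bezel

1. backplane@(0, 0) [+x clear] — {backplane}
2. module@(1, 0) [-y clear] — {backplane, module}
3. duct@(-1, 1) — no placed neighbour ⇒ disconnected

Invalid at step 3 (disconnected)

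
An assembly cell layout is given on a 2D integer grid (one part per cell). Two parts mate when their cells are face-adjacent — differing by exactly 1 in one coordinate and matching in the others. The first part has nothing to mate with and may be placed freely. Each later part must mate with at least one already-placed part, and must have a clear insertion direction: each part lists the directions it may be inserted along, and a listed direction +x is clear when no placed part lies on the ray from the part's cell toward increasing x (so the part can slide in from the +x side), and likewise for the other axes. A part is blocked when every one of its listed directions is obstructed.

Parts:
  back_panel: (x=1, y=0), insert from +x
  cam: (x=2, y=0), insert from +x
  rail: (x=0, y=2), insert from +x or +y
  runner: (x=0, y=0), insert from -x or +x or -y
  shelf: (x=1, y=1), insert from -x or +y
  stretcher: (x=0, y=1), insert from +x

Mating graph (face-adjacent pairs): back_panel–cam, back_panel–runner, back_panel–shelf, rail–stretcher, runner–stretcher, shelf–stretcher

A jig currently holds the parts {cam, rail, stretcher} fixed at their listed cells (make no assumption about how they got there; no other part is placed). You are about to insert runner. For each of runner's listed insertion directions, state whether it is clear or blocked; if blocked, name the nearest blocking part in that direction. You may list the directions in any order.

+x: blocked by cam; -x: clear; -y: clear

-x: ray from runner(0, 0) has no placed part ⇒ clear
+x: nearest on ray is cam@(2, 0) ⇒ blocked
-y: ray from runner(0, 0) has no placed part ⇒ clear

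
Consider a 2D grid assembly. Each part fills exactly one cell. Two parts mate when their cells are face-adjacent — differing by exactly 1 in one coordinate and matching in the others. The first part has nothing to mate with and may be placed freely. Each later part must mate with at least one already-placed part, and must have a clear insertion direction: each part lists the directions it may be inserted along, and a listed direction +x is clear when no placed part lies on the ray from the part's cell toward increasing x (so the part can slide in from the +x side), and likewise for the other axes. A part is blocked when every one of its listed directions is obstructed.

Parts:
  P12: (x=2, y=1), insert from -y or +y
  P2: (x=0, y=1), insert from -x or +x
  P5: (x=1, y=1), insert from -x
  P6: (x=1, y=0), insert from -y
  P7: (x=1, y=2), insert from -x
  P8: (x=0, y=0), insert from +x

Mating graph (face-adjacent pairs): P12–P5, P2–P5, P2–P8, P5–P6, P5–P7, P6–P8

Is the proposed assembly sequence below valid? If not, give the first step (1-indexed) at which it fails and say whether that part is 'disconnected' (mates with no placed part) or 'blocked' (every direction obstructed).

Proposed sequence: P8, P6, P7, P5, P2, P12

Invalid at step 3 (disconnected)

1. P8@(0, 0) [+x clear] — {P8}
2. P6@(1, 0) [-y clear] — {P6, P8}
3. P7@(1, 2) — no placed neighbour ⇒ disconnected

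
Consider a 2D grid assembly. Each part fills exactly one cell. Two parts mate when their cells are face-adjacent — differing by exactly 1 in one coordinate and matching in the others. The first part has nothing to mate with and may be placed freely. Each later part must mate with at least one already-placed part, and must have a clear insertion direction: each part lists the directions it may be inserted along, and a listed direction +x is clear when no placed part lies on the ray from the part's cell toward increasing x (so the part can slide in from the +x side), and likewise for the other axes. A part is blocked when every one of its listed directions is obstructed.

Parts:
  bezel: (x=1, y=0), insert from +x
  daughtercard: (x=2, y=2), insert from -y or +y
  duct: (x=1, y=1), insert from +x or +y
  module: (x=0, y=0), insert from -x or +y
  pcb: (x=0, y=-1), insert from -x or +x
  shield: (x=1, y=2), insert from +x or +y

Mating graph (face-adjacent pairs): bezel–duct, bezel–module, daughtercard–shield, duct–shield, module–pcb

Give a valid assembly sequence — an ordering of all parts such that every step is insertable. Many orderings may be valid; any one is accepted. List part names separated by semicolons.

1. shield@(1, 2) [+x clear] — {shield}
2. daughtercard@(2, 2) [-y clear] — {daughtercard, shield}
3. duct@(1, 1) [+x clear] — {daughtercard, duct, shield}
4. bezel@(1, 0) [+x clear] — {bezel, daughtercard, duct, shield}
5. module@(0, 0) [-x clear] — {bezel, daughtercard, duct, module, shield}
6. pcb@(0, -1) [-x clear] — {bezel, daughtercard, duct, module, pcb, shield}

shield; daughtercard; duct; bezel; module; pcb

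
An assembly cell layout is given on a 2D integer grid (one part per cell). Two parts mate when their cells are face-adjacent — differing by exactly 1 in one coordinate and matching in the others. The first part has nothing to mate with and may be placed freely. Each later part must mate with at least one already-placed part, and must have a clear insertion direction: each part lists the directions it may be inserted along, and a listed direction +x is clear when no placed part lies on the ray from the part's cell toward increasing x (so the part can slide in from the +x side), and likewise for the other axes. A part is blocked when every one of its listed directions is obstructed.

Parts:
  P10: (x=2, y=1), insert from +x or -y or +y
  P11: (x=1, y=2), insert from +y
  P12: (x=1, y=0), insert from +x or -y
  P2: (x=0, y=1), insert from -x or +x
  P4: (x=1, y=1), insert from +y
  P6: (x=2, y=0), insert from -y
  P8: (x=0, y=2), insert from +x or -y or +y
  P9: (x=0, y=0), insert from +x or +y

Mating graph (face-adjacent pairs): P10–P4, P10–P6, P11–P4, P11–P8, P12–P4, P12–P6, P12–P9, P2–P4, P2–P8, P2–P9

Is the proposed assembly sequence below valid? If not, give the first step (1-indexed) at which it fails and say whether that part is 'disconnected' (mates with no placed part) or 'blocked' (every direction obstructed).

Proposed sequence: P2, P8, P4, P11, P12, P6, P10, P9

1. P2@(0, 1) [-x clear] — {P2}
2. P8@(0, 2) [+x clear] — {P2, P8}
3. P4@(1, 1) [+y clear] — {P2, P4, P8}
4. P11@(1, 2) [+y clear] — {P11, P2, P4, P8}
5. P12@(1, 0) [+x clear] — {P11, P12, P2, P4, P8}
6. P6@(2, 0) [-y clear] — {P11, P12, P2, P4, P6, P8}
7. P10@(2, 1) [+x clear] — {P10, P11, P12, P2, P4, P6, P8}
8. P9@(0, 0) — +x/+y all obstructed ⇒ blocked

Invalid at step 8 (blocked)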